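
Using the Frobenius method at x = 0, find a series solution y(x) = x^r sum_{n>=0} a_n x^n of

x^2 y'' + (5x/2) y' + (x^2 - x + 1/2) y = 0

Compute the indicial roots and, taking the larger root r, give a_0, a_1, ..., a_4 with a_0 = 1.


Write in Frobenius form y'' + (p(x)/x) y' + (q(x)/x^2) y = 0:
  p(x) = 5/2,  q(x) = x^2 - x + 1/2.
Indicial equation: r(r-1) + (5/2) r + (1/2) = 0 -> roots r_1 = -1/2, r_2 = -1.
Take r = r_1 = -1/2. Let y(x) = x^r sum_{n>=0} a_n x^n with a_0 = 1.
Substitute y = x^r sum a_n x^n and match x^{r+n}. The recurrence is
  D(n) a_n - 1 a_{n-1} + 1 a_{n-2} = 0,  where D(n) = (r+n)(r+n-1) + (5/2)(r+n) + (1/2).
  a_n = [1 a_{n-1} - 1 a_{n-2}] / D(n).
Since the indicial polynomial factors as (r - r_1)(r - r_2), D(n) = (r_1 + n - r_1)(r_1 + n - r_2) = n(n + 1/2).
Evaluating step by step (a_0 = 1):
  n = 1: D(1) = 1(1 + 1/2) = 3/2; numerator = 1(1) = 1; a_1 = (1)/(3/2) = 2/3
  n = 2: D(2) = 2(2 + 1/2) = 5; numerator = 1(2/3) - 1(1) = -1/3; a_2 = (-1/3)/(5) = -1/15
  n = 3: D(3) = 3(3 + 1/2) = 21/2; numerator = 1(-1/15) - 1(2/3) = -11/15; a_3 = (-11/15)/(21/2) = -22/315
  n = 4: D(4) = 4(4 + 1/2) = 18; numerator = 1(-22/315) - 1(-1/15) = -1/315; a_4 = (-1/315)/(18) = -1/5670

r = -1/2; a_0 = 1; a_1 = 2/3; a_2 = -1/15; a_3 = -22/315; a_4 = -1/5670


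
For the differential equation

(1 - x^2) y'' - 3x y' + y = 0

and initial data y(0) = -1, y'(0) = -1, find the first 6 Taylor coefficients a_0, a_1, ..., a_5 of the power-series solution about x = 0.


Ansatz: y(x) = sum_{n>=0} a_n x^n, so y'(x) = sum_{n>=1} n a_n x^(n-1) and y''(x) = sum_{n>=2} n(n-1) a_n x^(n-2).
Substitute into P(x) y'' + Q(x) y' + R(x) y = 0 with P(x) = 1 - x^2, Q(x) = -3x, R(x) = 1, and match powers of x.
Initial conditions: a_0 = -1, a_1 = -1.
Setting the coefficient of each power of x to zero and solving order by order (substituting the coefficients already found):
  x^0: 2 a_2 + a_0 = 0  ->  2 a_2 = -a_0 = 1  ->  a_2 = 1/2
  x^1: 6 a_3 - 2 a_1 = 0  ->  6 a_3 = 2 a_1 = -2  ->  a_3 = -1/3
  x^2: 12 a_4 - 7 a_2 = 0  ->  12 a_4 = 7 a_2 = 7/2  ->  a_4 = 7/24
  x^3: 20 a_5 - 14 a_3 = 0  ->  20 a_5 = 14 a_3 = -14/3  ->  a_5 = -7/30
Truncated series: y(x) = -1 - x + (1/2) x^2 - (1/3) x^3 + (7/24) x^4 - (7/30) x^5 + O(x^6).

a_0 = -1; a_1 = -1; a_2 = 1/2; a_3 = -1/3; a_4 = 7/24; a_5 = -7/30


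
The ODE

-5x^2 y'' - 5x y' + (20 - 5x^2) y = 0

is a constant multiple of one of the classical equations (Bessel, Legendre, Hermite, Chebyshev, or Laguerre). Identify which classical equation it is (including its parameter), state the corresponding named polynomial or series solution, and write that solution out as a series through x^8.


All three coefficients share the factor -5; dividing through by -5 gives  x^2 y'' + x y' + (x^2 - 4) y = 0.
This matches the Bessel equation x^2 y'' + x y' + (x^2 - nu^2) y = 0 with nu^2 = 4, so nu = 2; the solution bounded at x = 0 is J_2(x).
Frobenius at x = 0: indicial roots ±nu; for r = nu the recurrence k(k + 2nu) c_k = -c_{k-2} gives the standard series J_nu(x) = sum_{k>=0} (-1)^k / (k! (k+nu)!) (x/2)^(2k+nu). Evaluate the first 4 terms:
  k = 0: (-1)^0 / (0! * 2! * 2^2) x^2 = 1/(1*2*4) x^2 = (1/8) x^2
  k = 1: (-1)^1 / (1! * 3! * 2^4) x^4 = -1/(1*6*16) x^4 = (-1/96) x^4
  k = 2: (-1)^2 / (2! * 4! * 2^6) x^6 = 1/(2*24*64) x^6 = (1/3072) x^6
  k = 3: (-1)^3 / (3! * 5! * 2^8) x^8 = -1/(6*120*256) x^8 = (-1/184320) x^8
Hence J_2(x) = -x^8/184320 + x^6/3072 - x^4/96 + x^2/8 + ....

J_2(x); series = -x^8/184320 + x^6/3072 - x^4/96 + x^2/8


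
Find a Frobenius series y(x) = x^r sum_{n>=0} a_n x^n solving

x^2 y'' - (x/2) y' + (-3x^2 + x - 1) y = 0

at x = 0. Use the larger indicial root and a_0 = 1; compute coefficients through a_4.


Write in Frobenius form y'' + (p(x)/x) y' + (q(x)/x^2) y = 0:
  p(x) = -1/2,  q(x) = -3x^2 + x - 1.
Indicial equation: r(r-1) + (-1/2) r + (-1) = 0 -> roots r_1 = 2, r_2 = -1/2.
Take r = r_1 = 2. Let y(x) = x^r sum_{n>=0} a_n x^n with a_0 = 1.
Substitute y = x^r sum a_n x^n and match x^{r+n}. The recurrence is
  D(n) a_n + 1 a_{n-1} - 3 a_{n-2} = 0,  where D(n) = (r+n)(r+n-1) + (-1/2)(r+n) + (-1).
  a_n = [-1 a_{n-1} + 3 a_{n-2}] / D(n).
Since the indicial polynomial factors as (r - r_1)(r - r_2), D(n) = (r_1 + n - r_1)(r_1 + n - r_2) = n(n + 5/2).
Evaluating step by step (a_0 = 1):
  n = 1: D(1) = 1(1 + 5/2) = 7/2; numerator = -1(1) = -1; a_1 = (-1)/(7/2) = -2/7
  n = 2: D(2) = 2(2 + 5/2) = 9; numerator = -1(-2/7) + 3(1) = 23/7; a_2 = (23/7)/(9) = 23/63
  n = 3: D(3) = 3(3 + 5/2) = 33/2; numerator = -1(23/63) + 3(-2/7) = -11/9; a_3 = (-11/9)/(33/2) = -2/27
  n = 4: D(4) = 4(4 + 5/2) = 26; numerator = -1(-2/27) + 3(23/63) = 221/189; a_4 = (221/189)/(26) = 17/378

r = 2; a_0 = 1; a_1 = -2/7; a_2 = 23/63; a_3 = -2/27; a_4 = 17/378


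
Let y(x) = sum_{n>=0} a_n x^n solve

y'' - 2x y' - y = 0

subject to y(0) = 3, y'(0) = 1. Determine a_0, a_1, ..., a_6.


Ansatz: y(x) = sum_{n>=0} a_n x^n, so y'(x) = sum_{n>=1} n a_n x^(n-1) and y''(x) = sum_{n>=2} n(n-1) a_n x^(n-2).
Substitute into P(x) y'' + Q(x) y' + R(x) y = 0 with P(x) = 1, Q(x) = -2x, R(x) = -1, and match powers of x.
Initial conditions: a_0 = 3, a_1 = 1.
Setting the coefficient of each power of x to zero and solving order by order (substituting the coefficients already found):
  x^0: 2 a_2 - a_0 = 0  ->  2 a_2 = a_0 = 3  ->  a_2 = 3/2
  x^1: 6 a_3 - 3 a_1 = 0  ->  6 a_3 = 3 a_1 = 3  ->  a_3 = 1/2
  x^2: 12 a_4 - 5 a_2 = 0  ->  12 a_4 = 5 a_2 = 15/2  ->  a_4 = 5/8
  x^3: 20 a_5 - 7 a_3 = 0  ->  20 a_5 = 7 a_3 = 7/2  ->  a_5 = 7/40
  x^4: 30 a_6 - 9 a_4 = 0  ->  30 a_6 = 9 a_4 = 45/8  ->  a_6 = 3/16
Truncated series: y(x) = 3 + x + (3/2) x^2 + (1/2) x^3 + (5/8) x^4 + (7/40) x^5 + (3/16) x^6 + O(x^7).

a_0 = 3; a_1 = 1; a_2 = 3/2; a_3 = 1/2; a_4 = 5/8; a_5 = 7/40; a_6 = 3/16


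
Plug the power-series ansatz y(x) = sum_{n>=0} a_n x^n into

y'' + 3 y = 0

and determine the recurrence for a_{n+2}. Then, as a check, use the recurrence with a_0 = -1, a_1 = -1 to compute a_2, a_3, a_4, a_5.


Substitute y = sum_n a_n x^n into y'' + (const) y = 0.
y''(x) = sum_{n>=0} (n+2)(n+1) a_{n+2} x^n.
The ODE becomes sum_n [(n+2)(n+1) a_{n+2} + 3 a_n] x^n = 0.
Setting each coefficient to zero gives the recurrence:
  (n+2)(n+1) a_{n+2} + 3 a_n = 0,
  a_{n+2} = -3 / ((n+1)(n+2)) a_n.

Check with a_0 = -1, a_1 = -1 (apply the recurrence for n = 0, 1, 2, 3): a_0 = -1, a_1 = -1, a_2 = 3/2, a_3 = 1/2, a_4 = -3/8, a_5 = -3/40.

a_{n+2} = -3/((n+1)(n+2)) * a_n; check: a_0 = -1, a_1 = -1, a_2 = 3/2, a_3 = 1/2, a_4 = -3/8, a_5 = -3/40


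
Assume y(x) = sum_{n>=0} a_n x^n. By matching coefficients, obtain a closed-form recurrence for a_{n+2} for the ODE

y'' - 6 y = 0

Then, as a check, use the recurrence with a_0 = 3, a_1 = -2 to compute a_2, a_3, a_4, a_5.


Substitute y = sum_n a_n x^n into y'' + (const) y = 0.
y''(x) = sum_{n>=0} (n+2)(n+1) a_{n+2} x^n.
The ODE becomes sum_n [(n+2)(n+1) a_{n+2} - 6 a_n] x^n = 0.
Setting each coefficient to zero gives the recurrence:
  (n+2)(n+1) a_{n+2} - 6 a_n = 0,
  a_{n+2} = 6 / ((n+1)(n+2)) a_n.

Check with a_0 = 3, a_1 = -2 (apply the recurrence for n = 0, 1, 2, 3): a_0 = 3, a_1 = -2, a_2 = 9, a_3 = -2, a_4 = 9/2, a_5 = -3/5.

a_{n+2} = 6/((n+1)(n+2)) * a_n; check: a_0 = 3, a_1 = -2, a_2 = 9, a_3 = -2, a_4 = 9/2, a_5 = -3/5


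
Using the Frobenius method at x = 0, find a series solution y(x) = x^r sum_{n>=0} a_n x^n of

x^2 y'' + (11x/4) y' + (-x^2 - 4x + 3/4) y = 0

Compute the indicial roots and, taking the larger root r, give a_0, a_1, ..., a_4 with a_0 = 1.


Write in Frobenius form y'' + (p(x)/x) y' + (q(x)/x^2) y = 0:
  p(x) = 11/4,  q(x) = -x^2 - 4x + 3/4.
Indicial equation: r(r-1) + (11/4) r + (3/4) = 0 -> roots r_1 = -3/4, r_2 = -1.
Take r = r_1 = -3/4. Let y(x) = x^r sum_{n>=0} a_n x^n with a_0 = 1.
Substitute y = x^r sum a_n x^n and match x^{r+n}. The recurrence is
  D(n) a_n - 4 a_{n-1} - 1 a_{n-2} = 0,  where D(n) = (r+n)(r+n-1) + (11/4)(r+n) + (3/4).
  a_n = [4 a_{n-1} + 1 a_{n-2}] / D(n).
Since the indicial polynomial factors as (r - r_1)(r - r_2), D(n) = (r_1 + n - r_1)(r_1 + n - r_2) = n(n + 1/4).
Evaluating step by step (a_0 = 1):
  n = 1: D(1) = 1(1 + 1/4) = 5/4; numerator = 4(1) = 4; a_1 = (4)/(5/4) = 16/5
  n = 2: D(2) = 2(2 + 1/4) = 9/2; numerator = 4(16/5) + 1(1) = 69/5; a_2 = (69/5)/(9/2) = 46/15
  n = 3: D(3) = 3(3 + 1/4) = 39/4; numerator = 4(46/15) + 1(16/5) = 232/15; a_3 = (232/15)/(39/4) = 928/585
  n = 4: D(4) = 4(4 + 1/4) = 17; numerator = 4(928/585) + 1(46/15) = 5506/585; a_4 = (5506/585)/(17) = 5506/9945

r = -3/4; a_0 = 1; a_1 = 16/5; a_2 = 46/15; a_3 = 928/585; a_4 = 5506/9945


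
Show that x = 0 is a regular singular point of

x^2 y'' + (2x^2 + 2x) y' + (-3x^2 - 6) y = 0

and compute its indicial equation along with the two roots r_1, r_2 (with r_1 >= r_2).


Divide by x^2 to reach normal form y'' + P_1(x) y' + P_2(x) y = 0 with P_1(x) = 2 + 2/x and P_2(x) = -3 - 6/x^2.
x = 0 is a singular point because the y'-coefficient 2 + 2/x has a pole at x = 0 and the y-coefficient -3 - 6/x^2 has a pole at x = 0.
It is a regular singular point because x P_1(x) = p(x) = 2x + 2 and x^2 P_2(x) = q(x) = -3x^2 - 6 are polynomials, hence analytic at x = 0.
p(0) = 2,  q(0) = -6.
Indicial equation: r(r-1) + p(0) r + q(0) = 0, i.e. r^2 + (p(0) - 1) r + q(0) = 0, i.e. r^2 + 1 r - 6 = 0.
Discriminant: (1)^2 - 4(-6) = 25, so r = (-1 ± 5)/2.
Solving: r_1 = 2, r_2 = -3.

indicial: r^2 + 1 r - 6 = 0; roots r_1 = 2, r_2 = -3


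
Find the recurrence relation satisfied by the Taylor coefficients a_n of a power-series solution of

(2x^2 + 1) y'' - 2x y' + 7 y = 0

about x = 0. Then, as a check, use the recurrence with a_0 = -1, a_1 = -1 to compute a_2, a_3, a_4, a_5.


Substitute y = sum_n a_n x^n.
(1 + 2 x^2) y'' contributes (n+2)(n+1) a_{n+2} + 2 n(n-1) a_n at x^n.
-2 x y'(x) contributes -2 n a_n at x^n.
7 y(x) contributes 7 a_n at x^n.
Matching x^n: (n+2)(n+1) a_{n+2} + (2 n(n-1) - 2 n + 7) a_n = 0.
Thus a_{n+2} = (-2 n(n-1) + 2 n - 7) / ((n+1)(n+2)) * a_n.

Check with a_0 = -1, a_1 = -1 (apply the recurrence for n = 0, 1, 2, 3): a_0 = -1, a_1 = -1, a_2 = 7/2, a_3 = 5/6, a_4 = -49/24, a_5 = -13/24.

a_(n+2) = (-2 n(n-1) + 2 n - 7) / ((n+1)(n+2)) * a_n; check: a_0 = -1, a_1 = -1, a_2 = 7/2, a_3 = 5/6, a_4 = -49/24, a_5 = -13/24


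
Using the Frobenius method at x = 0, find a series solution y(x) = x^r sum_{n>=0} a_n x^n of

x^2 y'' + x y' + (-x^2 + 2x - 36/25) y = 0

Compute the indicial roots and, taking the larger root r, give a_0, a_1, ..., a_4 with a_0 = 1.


Write in Frobenius form y'' + (p(x)/x) y' + (q(x)/x^2) y = 0:
  p(x) = 1,  q(x) = -x^2 + 2x - 36/25.
Indicial equation: r(r-1) + (1) r + (-36/25) = 0 -> roots r_1 = 6/5, r_2 = -6/5.
Take r = r_1 = 6/5. Let y(x) = x^r sum_{n>=0} a_n x^n with a_0 = 1.
Substitute y = x^r sum a_n x^n and match x^{r+n}. The recurrence is
  D(n) a_n + 2 a_{n-1} - 1 a_{n-2} = 0,  where D(n) = (r+n)(r+n-1) + (1)(r+n) + (-36/25).
  a_n = [-2 a_{n-1} + 1 a_{n-2}] / D(n).
Since the indicial polynomial factors as (r - r_1)(r - r_2), D(n) = (r_1 + n - r_1)(r_1 + n - r_2) = n(n + 12/5).
Evaluating step by step (a_0 = 1):
  n = 1: D(1) = 1(1 + 12/5) = 17/5; numerator = -2(1) = -2; a_1 = (-2)/(17/5) = -10/17
  n = 2: D(2) = 2(2 + 12/5) = 44/5; numerator = -2(-10/17) + 1(1) = 37/17; a_2 = (37/17)/(44/5) = 185/748
  n = 3: D(3) = 3(3 + 12/5) = 81/5; numerator = -2(185/748) + 1(-10/17) = -405/374; a_3 = (-405/374)/(81/5) = -25/374
  n = 4: D(4) = 4(4 + 12/5) = 128/5; numerator = -2(-25/374) + 1(185/748) = 285/748; a_4 = (285/748)/(128/5) = 1425/95744

r = 6/5; a_0 = 1; a_1 = -10/17; a_2 = 185/748; a_3 = -25/374; a_4 = 1425/95744


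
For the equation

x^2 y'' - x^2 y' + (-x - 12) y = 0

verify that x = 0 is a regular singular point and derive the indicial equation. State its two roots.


Divide by x^2 to reach normal form y'' + P_1(x) y' + P_2(x) y = 0 with P_1(x) = -1 and P_2(x) = -1/x - 12/x^2.
x = 0 is a singular point because the y-coefficient -1/x - 12/x^2 has a pole at x = 0.
It is a regular singular point because x P_1(x) = p(x) = -x and x^2 P_2(x) = q(x) = -x - 12 are polynomials, hence analytic at x = 0.
p(0) = 0,  q(0) = -12.
Indicial equation: r(r-1) + p(0) r + q(0) = 0, i.e. r^2 + (p(0) - 1) r + q(0) = 0, i.e. r^2 - 1 r - 12 = 0.
Discriminant: (-1)^2 - 4(-12) = 49, so r = (1 ± 7)/2.
Solving: r_1 = 4, r_2 = -3.

indicial: r^2 - 1 r - 12 = 0; roots r_1 = 4, r_2 = -3


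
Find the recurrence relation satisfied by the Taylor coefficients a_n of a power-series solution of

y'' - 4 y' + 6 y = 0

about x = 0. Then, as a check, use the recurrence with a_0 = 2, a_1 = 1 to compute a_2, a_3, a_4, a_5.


Substitute y = sum_n a_n x^n.
y''(x) has coefficient (n+2)(n+1) a_{n+2} at x^n;
-4 y'(x) has coefficient -4 (n+1) a_{n+1} at x^n;
6 y(x) has coefficient 6 a_n at x^n.
Matching x^n: (n+2)(n+1) a_{n+2} - 4 (n+1) a_{n+1} + 6 a_n = 0.
Thus a_{n+2} = [4 (n+1) a_{n+1} - 6 a_n] / ((n+1)(n+2)).

Check with a_0 = 2, a_1 = 1 (apply the recurrence for n = 0, 1, 2, 3): a_0 = 2, a_1 = 1, a_2 = -4, a_3 = -19/3, a_4 = -13/3, a_5 = -47/30.

a_(n+2) = [4 (n+1) a_(n+1) - 6 a_n] / ((n+1)(n+2)); check: a_0 = 2, a_1 = 1, a_2 = -4, a_3 = -19/3, a_4 = -13/3, a_5 = -47/30


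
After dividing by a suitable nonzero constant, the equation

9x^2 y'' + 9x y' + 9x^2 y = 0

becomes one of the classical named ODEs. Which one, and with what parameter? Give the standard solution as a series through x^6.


All three coefficients share the factor 9; dividing through by 9 gives  x^2 y'' + x y' + x^2 y = 0.
This matches the Bessel equation x^2 y'' + x y' + (x^2 - nu^2) y = 0 with nu^2 = 0, so nu = 0; the solution bounded at x = 0 is J_0(x).
Frobenius at x = 0: indicial roots ±nu; for r = nu the recurrence k(k + 2nu) c_k = -c_{k-2} gives the standard series J_nu(x) = sum_{k>=0} (-1)^k / (k! (k+nu)!) (x/2)^(2k+nu). Evaluate the first 4 terms:
  k = 0: (-1)^0 / (0! * 0! * 2^0) x^0 = 1/(1*1*1) x^0 = (1) x^0
  k = 1: (-1)^1 / (1! * 1! * 2^2) x^2 = -1/(1*1*4) x^2 = (-1/4) x^2
  k = 2: (-1)^2 / (2! * 2! * 2^4) x^4 = 1/(2*2*16) x^4 = (1/64) x^4
  k = 3: (-1)^3 / (3! * 3! * 2^6) x^6 = -1/(6*6*64) x^6 = (-1/2304) x^6
Hence J_0(x) = -x^6/2304 + x^4/64 - x^2/4 + 1 + ....

J_0(x); series = -x^6/2304 + x^4/64 - x^2/4 + 1


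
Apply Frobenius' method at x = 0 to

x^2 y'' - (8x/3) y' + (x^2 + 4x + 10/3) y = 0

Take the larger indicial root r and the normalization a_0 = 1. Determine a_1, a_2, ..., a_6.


Write in Frobenius form y'' + (p(x)/x) y' + (q(x)/x^2) y = 0:
  p(x) = -8/3,  q(x) = x^2 + 4x + 10/3.
Indicial equation: r(r-1) + (-8/3) r + (10/3) = 0 -> roots r_1 = 2, r_2 = 5/3.
Take r = r_1 = 2. Let y(x) = x^r sum_{n>=0} a_n x^n with a_0 = 1.
Substitute y = x^r sum a_n x^n and match x^{r+n}. The recurrence is
  D(n) a_n + 4 a_{n-1} + 1 a_{n-2} = 0,  where D(n) = (r+n)(r+n-1) + (-8/3)(r+n) + (10/3).
  a_n = [-4 a_{n-1} - 1 a_{n-2}] / D(n).
Since the indicial polynomial factors as (r - r_1)(r - r_2), D(n) = (r_1 + n - r_1)(r_1 + n - r_2) = n(n + 1/3).
Evaluating step by step (a_0 = 1):
  n = 1: D(1) = 1(1 + 1/3) = 4/3; numerator = -4(1) = -4; a_1 = (-4)/(4/3) = -3
  n = 2: D(2) = 2(2 + 1/3) = 14/3; numerator = -4(-3) - 1(1) = 11; a_2 = (11)/(14/3) = 33/14
  n = 3: D(3) = 3(3 + 1/3) = 10; numerator = -4(33/14) - 1(-3) = -45/7; a_3 = (-45/7)/(10) = -9/14
  n = 4: D(4) = 4(4 + 1/3) = 52/3; numerator = -4(-9/14) - 1(33/14) = 3/14; a_4 = (3/14)/(52/3) = 9/728
  n = 5: D(5) = 5(5 + 1/3) = 80/3; numerator = -4(9/728) - 1(-9/14) = 54/91; a_5 = (54/91)/(80/3) = 81/3640
  n = 6: D(6) = 6(6 + 1/3) = 38; numerator = -4(81/3640) - 1(9/728) = -369/3640; a_6 = (-369/3640)/(38) = -369/138320

r = 2; a_0 = 1; a_1 = -3; a_2 = 33/14; a_3 = -9/14; a_4 = 9/728; a_5 = 81/3640; a_6 = -369/138320


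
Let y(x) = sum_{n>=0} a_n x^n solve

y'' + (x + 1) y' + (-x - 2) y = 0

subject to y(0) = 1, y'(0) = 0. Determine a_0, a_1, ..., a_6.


Ansatz: y(x) = sum_{n>=0} a_n x^n, so y'(x) = sum_{n>=1} n a_n x^(n-1) and y''(x) = sum_{n>=2} n(n-1) a_n x^(n-2).
Substitute into P(x) y'' + Q(x) y' + R(x) y = 0 with P(x) = 1, Q(x) = x + 1, R(x) = -x - 2, and match powers of x.
Initial conditions: a_0 = 1, a_1 = 0.
Setting the coefficient of each power of x to zero and solving order by order (substituting the coefficients already found):
  x^0: 2 a_2 + a_1 - 2 a_0 = 0  ->  2 a_2 = -a_1 + 2 a_0 = 2  ->  a_2 = 1
  x^1: 6 a_3 + 2 a_2 - a_1 - a_0 = 0  ->  6 a_3 = -2 a_2 + a_1 + a_0 = -1  ->  a_3 = -1/6
  x^2: 12 a_4 + 3 a_3 - a_1 = 0  ->  12 a_4 = -3 a_3 + a_1 = 1/2  ->  a_4 = 1/24
  x^3: 20 a_5 + 4 a_4 + a_3 - a_2 = 0  ->  20 a_5 = -4 a_4 - a_3 + a_2 = 1  ->  a_5 = 1/20
  x^4: 30 a_6 + 5 a_5 + 2 a_4 - a_3 = 0  ->  30 a_6 = -5 a_5 - 2 a_4 + a_3 = -1/2  ->  a_6 = -1/60
Truncated series: y(x) = 1 + x^2 - (1/6) x^3 + (1/24) x^4 + (1/20) x^5 - (1/60) x^6 + O(x^7).

a_0 = 1; a_1 = 0; a_2 = 1; a_3 = -1/6; a_4 = 1/24; a_5 = 1/20; a_6 = -1/60


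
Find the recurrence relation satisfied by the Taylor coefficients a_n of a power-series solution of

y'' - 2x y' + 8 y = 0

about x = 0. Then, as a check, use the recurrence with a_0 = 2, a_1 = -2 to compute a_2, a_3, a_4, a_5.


Substitute y = sum_n a_n x^n.
y''(x) has coefficient (n+2)(n+1) a_{n+2} at x^n;
-2 x y'(x) has coefficient -2 n a_n at x^n (shift);
8 y(x) has coefficient 8 a_n at x^n.
Matching x^n: (n+2)(n+1) a_{n+2} + (-2n + 8) a_n = 0.
Thus a_{n+2} = (2n - 8) / ((n+1)(n+2)) * a_n.

Check with a_0 = 2, a_1 = -2 (apply the recurrence for n = 0, 1, 2, 3): a_0 = 2, a_1 = -2, a_2 = -8, a_3 = 2, a_4 = 8/3, a_5 = -1/5.

a_(n+2) = (2n - 8) / ((n+1)(n+2)) * a_n; check: a_0 = 2, a_1 = -2, a_2 = -8, a_3 = 2, a_4 = 8/3, a_5 = -1/5


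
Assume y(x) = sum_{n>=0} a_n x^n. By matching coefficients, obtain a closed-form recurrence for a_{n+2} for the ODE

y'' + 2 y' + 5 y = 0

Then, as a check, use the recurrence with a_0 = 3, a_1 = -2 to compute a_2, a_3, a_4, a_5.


Substitute y = sum_n a_n x^n.
y''(x) has coefficient (n+2)(n+1) a_{n+2} at x^n;
2 y'(x) has coefficient 2 (n+1) a_{n+1} at x^n;
5 y(x) has coefficient 5 a_n at x^n.
Matching x^n: (n+2)(n+1) a_{n+2} + 2 (n+1) a_{n+1} + 5 a_n = 0.
Thus a_{n+2} = [-2 (n+1) a_{n+1} - 5 a_n] / ((n+1)(n+2)).

Check with a_0 = 3, a_1 = -2 (apply the recurrence for n = 0, 1, 2, 3): a_0 = 3, a_1 = -2, a_2 = -11/2, a_3 = 16/3, a_4 = -3/8, a_5 = -71/60.

a_(n+2) = [-2 (n+1) a_(n+1) - 5 a_n] / ((n+1)(n+2)); check: a_0 = 3, a_1 = -2, a_2 = -11/2, a_3 = 16/3, a_4 = -3/8, a_5 = -71/60


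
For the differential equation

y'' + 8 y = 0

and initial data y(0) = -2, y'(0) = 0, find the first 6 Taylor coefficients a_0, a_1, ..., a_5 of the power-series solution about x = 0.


Ansatz: y(x) = sum_{n>=0} a_n x^n, so y'(x) = sum_{n>=1} n a_n x^(n-1) and y''(x) = sum_{n>=2} n(n-1) a_n x^(n-2).
Substitute into P(x) y'' + Q(x) y' + R(x) y = 0 with P(x) = 1, Q(x) = 0, R(x) = 8, and match powers of x.
Initial conditions: a_0 = -2, a_1 = 0.
Setting the coefficient of each power of x to zero and solving order by order (substituting the coefficients already found):
  x^0: 2 a_2 + 8 a_0 = 0  ->  2 a_2 = -8 a_0 = 16  ->  a_2 = 8
  x^1: 6 a_3 + 8 a_1 = 0  ->  6 a_3 = -8 a_1 = 0  ->  a_3 = 0
  x^2: 12 a_4 + 8 a_2 = 0  ->  12 a_4 = -8 a_2 = -64  ->  a_4 = -16/3
  x^3: 20 a_5 + 8 a_3 = 0  ->  20 a_5 = -8 a_3 = 0  ->  a_5 = 0
Truncated series: y(x) = -2 + 8 x^2 - (16/3) x^4 + O(x^6).

a_0 = -2; a_1 = 0; a_2 = 8; a_3 = 0; a_4 = -16/3; a_5 = 0


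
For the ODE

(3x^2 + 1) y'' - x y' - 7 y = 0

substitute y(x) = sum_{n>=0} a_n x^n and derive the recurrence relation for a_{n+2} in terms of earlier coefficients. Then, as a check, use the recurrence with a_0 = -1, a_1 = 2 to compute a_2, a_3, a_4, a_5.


Substitute y = sum_n a_n x^n.
(1 + 3 x^2) y'' contributes (n+2)(n+1) a_{n+2} + 3 n(n-1) a_n at x^n.
-x y'(x) contributes -n a_n at x^n.
-7 y(x) contributes -7 a_n at x^n.
Matching x^n: (n+2)(n+1) a_{n+2} + (3 n(n-1) - n - 7) a_n = 0.
Thus a_{n+2} = (-3 n(n-1) + n + 7) / ((n+1)(n+2)) * a_n.

Check with a_0 = -1, a_1 = 2 (apply the recurrence for n = 0, 1, 2, 3): a_0 = -1, a_1 = 2, a_2 = -7/2, a_3 = 8/3, a_4 = -7/8, a_5 = -16/15.

a_(n+2) = (-3 n(n-1) + n + 7) / ((n+1)(n+2)) * a_n; check: a_0 = -1, a_1 = 2, a_2 = -7/2, a_3 = 8/3, a_4 = -7/8, a_5 = -16/15


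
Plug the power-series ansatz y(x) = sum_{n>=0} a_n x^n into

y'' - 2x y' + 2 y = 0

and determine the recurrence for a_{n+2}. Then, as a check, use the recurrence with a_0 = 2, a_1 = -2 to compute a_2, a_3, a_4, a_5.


Substitute y = sum_n a_n x^n.
y''(x) has coefficient (n+2)(n+1) a_{n+2} at x^n;
-2 x y'(x) has coefficient -2 n a_n at x^n (shift);
2 y(x) has coefficient 2 a_n at x^n.
Matching x^n: (n+2)(n+1) a_{n+2} + (-2n + 2) a_n = 0.
Thus a_{n+2} = (2n - 2) / ((n+1)(n+2)) * a_n.

Check with a_0 = 2, a_1 = -2 (apply the recurrence for n = 0, 1, 2, 3): a_0 = 2, a_1 = -2, a_2 = -2, a_3 = 0, a_4 = -1/3, a_5 = 0.

a_(n+2) = (2n - 2) / ((n+1)(n+2)) * a_n; check: a_0 = 2, a_1 = -2, a_2 = -2, a_3 = 0, a_4 = -1/3, a_5 = 0


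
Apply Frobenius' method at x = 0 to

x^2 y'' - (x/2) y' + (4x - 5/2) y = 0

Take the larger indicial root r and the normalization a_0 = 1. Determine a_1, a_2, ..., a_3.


Write in Frobenius form y'' + (p(x)/x) y' + (q(x)/x^2) y = 0:
  p(x) = -1/2,  q(x) = 4x - 5/2.
Indicial equation: r(r-1) + (-1/2) r + (-5/2) = 0 -> roots r_1 = 5/2, r_2 = -1.
Take r = r_1 = 5/2. Let y(x) = x^r sum_{n>=0} a_n x^n with a_0 = 1.
Substitute y = x^r sum a_n x^n and match x^{r+n}. The recurrence is
  D(n) a_n + 4 a_{n-1} = 0,  where D(n) = (r+n)(r+n-1) + (-1/2)(r+n) + (-5/2).
  a_n = -4 / D(n) * a_{n-1}.
Since the indicial polynomial factors as (r - r_1)(r - r_2), D(n) = (r_1 + n - r_1)(r_1 + n - r_2) = n(n + 7/2).
Evaluating step by step (a_0 = 1):
  n = 1: D(1) = 1(1 + 7/2) = 9/2; numerator = -4(1) = -4; a_1 = (-4)/(9/2) = -8/9
  n = 2: D(2) = 2(2 + 7/2) = 11; numerator = -4(-8/9) = 32/9; a_2 = (32/9)/(11) = 32/99
  n = 3: D(3) = 3(3 + 7/2) = 39/2; numerator = -4(32/99) = -128/99; a_3 = (-128/99)/(39/2) = -256/3861

r = 5/2; a_0 = 1; a_1 = -8/9; a_2 = 32/99; a_3 = -256/3861


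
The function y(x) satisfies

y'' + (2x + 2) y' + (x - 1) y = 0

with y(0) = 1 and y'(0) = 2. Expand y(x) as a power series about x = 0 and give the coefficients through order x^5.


Ansatz: y(x) = sum_{n>=0} a_n x^n, so y'(x) = sum_{n>=1} n a_n x^(n-1) and y''(x) = sum_{n>=2} n(n-1) a_n x^(n-2).
Substitute into P(x) y'' + Q(x) y' + R(x) y = 0 with P(x) = 1, Q(x) = 2x + 2, R(x) = x - 1, and match powers of x.
Initial conditions: a_0 = 1, a_1 = 2.
Setting the coefficient of each power of x to zero and solving order by order (substituting the coefficients already found):
  x^0: 2 a_2 + 2 a_1 - a_0 = 0  ->  2 a_2 = -2 a_1 + a_0 = -3  ->  a_2 = -3/2
  x^1: 6 a_3 + 4 a_2 + a_1 + a_0 = 0  ->  6 a_3 = -4 a_2 - a_1 - a_0 = 3  ->  a_3 = 1/2
  x^2: 12 a_4 + 6 a_3 + 3 a_2 + a_1 = 0  ->  12 a_4 = -6 a_3 - 3 a_2 - a_1 = -1/2  ->  a_4 = -1/24
  x^3: 20 a_5 + 8 a_4 + 5 a_3 + a_2 = 0  ->  20 a_5 = -8 a_4 - 5 a_3 - a_2 = -2/3  ->  a_5 = -1/30
Truncated series: y(x) = 1 + 2 x - (3/2) x^2 + (1/2) x^3 - (1/24) x^4 - (1/30) x^5 + O(x^6).

a_0 = 1; a_1 = 2; a_2 = -3/2; a_3 = 1/2; a_4 = -1/24; a_5 = -1/30


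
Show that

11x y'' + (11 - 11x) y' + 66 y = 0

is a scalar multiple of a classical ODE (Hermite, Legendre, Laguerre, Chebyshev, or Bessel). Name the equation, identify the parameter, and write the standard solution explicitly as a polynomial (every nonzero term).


All three coefficients share the factor 11; dividing through by 11 gives  x y'' + (1 - x) y' + 6 y = 0.
This matches the Laguerre equation x y'' + (1 - x) y' + n y = 0 with n = 6; the polynomial solution is L_6(x).
With y = sum_k a_k x^k, matching x^k gives (k+1)k a_{k+1} + (k+1) a_{k+1} - k a_k + n a_k = 0, i.e. (k+1)^2 a_{k+1} = (k - n) a_k = (k - 6) a_k. The right side vanishes at k = 6, so the series terminates at degree 6.
Standard normalization L_n(0) = 1 gives a_0 = 1. Work upward with a_{k+1} = (k - 6) a_k / (k+1)^2:
  a_1 = (0 - 6)(1) / 1^2 = -6/1 = -6
  a_2 = (1 - 6)(-6) / 2^2 = 30/4 = 15/2
  a_3 = (2 - 6)(15/2) / 3^2 = -30/9 = -10/3
  a_4 = (3 - 6)(-10/3) / 4^2 = 10/16 = 5/8
  a_5 = (4 - 6)(5/8) / 5^2 = (-5/4)/25 = -1/20
  a_6 = (5 - 6)(-1/20) / 6^2 = (1/20)/36 = 1/720
Hence L_6(x) = x^6/720 - x^5/20 + 5 x^4/8 - 10 x^3/3 + 15 x^2/2 - 6 x + 1.

L_6(x); series = x^6/720 - x^5/20 + 5 x^4/8 - 10 x^3/3 + 15 x^2/2 - 6 x + 1


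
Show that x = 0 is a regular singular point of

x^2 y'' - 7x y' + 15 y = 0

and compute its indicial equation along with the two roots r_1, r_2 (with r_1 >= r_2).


Divide by x^2 to reach normal form y'' + P_1(x) y' + P_2(x) y = 0 with P_1(x) = -7/x and P_2(x) = 15/x^2.
x = 0 is a singular point because the y'-coefficient -7/x has a pole at x = 0 and the y-coefficient 15/x^2 has a pole at x = 0.
It is a regular singular point because x P_1(x) = p(x) = -7 and x^2 P_2(x) = q(x) = 15 are polynomials, hence analytic at x = 0.
p(0) = -7,  q(0) = 15.
Indicial equation: r(r-1) + p(0) r + q(0) = 0, i.e. r^2 + (p(0) - 1) r + q(0) = 0, i.e. r^2 - 8 r + 15 = 0.
Discriminant: (-8)^2 - 4(15) = 4, so r = (8 ± 2)/2.
Solving: r_1 = 5, r_2 = 3.

indicial: r^2 - 8 r + 15 = 0; roots r_1 = 5, r_2 = 3


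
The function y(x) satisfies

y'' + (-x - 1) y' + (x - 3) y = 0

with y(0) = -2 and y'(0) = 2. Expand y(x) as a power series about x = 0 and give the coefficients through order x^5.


Ansatz: y(x) = sum_{n>=0} a_n x^n, so y'(x) = sum_{n>=1} n a_n x^(n-1) and y''(x) = sum_{n>=2} n(n-1) a_n x^(n-2).
Substitute into P(x) y'' + Q(x) y' + R(x) y = 0 with P(x) = 1, Q(x) = -x - 1, R(x) = x - 3, and match powers of x.
Initial conditions: a_0 = -2, a_1 = 2.
Setting the coefficient of each power of x to zero and solving order by order (substituting the coefficients already found):
  x^0: 2 a_2 - a_1 - 3 a_0 = 0  ->  2 a_2 = a_1 + 3 a_0 = -4  ->  a_2 = -2
  x^1: 6 a_3 - 2 a_2 - 4 a_1 + a_0 = 0  ->  6 a_3 = 2 a_2 + 4 a_1 - a_0 = 6  ->  a_3 = 1
  x^2: 12 a_4 - 3 a_3 - 5 a_2 + a_1 = 0  ->  12 a_4 = 3 a_3 + 5 a_2 - a_1 = -9  ->  a_4 = -3/4
  x^3: 20 a_5 - 4 a_4 - 6 a_3 + a_2 = 0  ->  20 a_5 = 4 a_4 + 6 a_3 - a_2 = 5  ->  a_5 = 1/4
Truncated series: y(x) = -2 + 2 x - 2 x^2 + x^3 - (3/4) x^4 + (1/4) x^5 + O(x^6).

a_0 = -2; a_1 = 2; a_2 = -2; a_3 = 1; a_4 = -3/4; a_5 = 1/4


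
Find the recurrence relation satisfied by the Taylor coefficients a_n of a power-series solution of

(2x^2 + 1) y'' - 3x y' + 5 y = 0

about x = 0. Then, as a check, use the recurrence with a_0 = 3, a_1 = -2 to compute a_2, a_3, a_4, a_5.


Substitute y = sum_n a_n x^n.
(1 + 2 x^2) y'' contributes (n+2)(n+1) a_{n+2} + 2 n(n-1) a_n at x^n.
-3 x y'(x) contributes -3 n a_n at x^n.
5 y(x) contributes 5 a_n at x^n.
Matching x^n: (n+2)(n+1) a_{n+2} + (2 n(n-1) - 3 n + 5) a_n = 0.
Thus a_{n+2} = (-2 n(n-1) + 3 n - 5) / ((n+1)(n+2)) * a_n.

Check with a_0 = 3, a_1 = -2 (apply the recurrence for n = 0, 1, 2, 3): a_0 = 3, a_1 = -2, a_2 = -15/2, a_3 = 2/3, a_4 = 15/8, a_5 = -4/15.

a_(n+2) = (-2 n(n-1) + 3 n - 5) / ((n+1)(n+2)) * a_n; check: a_0 = 3, a_1 = -2, a_2 = -15/2, a_3 = 2/3, a_4 = 15/8, a_5 = -4/15


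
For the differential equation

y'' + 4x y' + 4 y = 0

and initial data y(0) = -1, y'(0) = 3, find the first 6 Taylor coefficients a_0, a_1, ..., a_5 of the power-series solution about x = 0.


Ansatz: y(x) = sum_{n>=0} a_n x^n, so y'(x) = sum_{n>=1} n a_n x^(n-1) and y''(x) = sum_{n>=2} n(n-1) a_n x^(n-2).
Substitute into P(x) y'' + Q(x) y' + R(x) y = 0 with P(x) = 1, Q(x) = 4x, R(x) = 4, and match powers of x.
Initial conditions: a_0 = -1, a_1 = 3.
Setting the coefficient of each power of x to zero and solving order by order (substituting the coefficients already found):
  x^0: 2 a_2 + 4 a_0 = 0  ->  2 a_2 = -4 a_0 = 4  ->  a_2 = 2
  x^1: 6 a_3 + 8 a_1 = 0  ->  6 a_3 = -8 a_1 = -24  ->  a_3 = -4
  x^2: 12 a_4 + 12 a_2 = 0  ->  12 a_4 = -12 a_2 = -24  ->  a_4 = -2
  x^3: 20 a_5 + 16 a_3 = 0  ->  20 a_5 = -16 a_3 = 64  ->  a_5 = 16/5
Truncated series: y(x) = -1 + 3 x + 2 x^2 - 4 x^3 - 2 x^4 + (16/5) x^5 + O(x^6).

a_0 = -1; a_1 = 3; a_2 = 2; a_3 = -4; a_4 = -2; a_5 = 16/5


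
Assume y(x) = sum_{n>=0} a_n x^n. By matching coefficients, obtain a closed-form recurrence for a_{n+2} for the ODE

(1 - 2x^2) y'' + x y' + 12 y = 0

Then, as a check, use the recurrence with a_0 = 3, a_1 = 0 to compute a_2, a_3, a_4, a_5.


Substitute y = sum_n a_n x^n.
(1 - 2 x^2) y'' contributes (n+2)(n+1) a_{n+2} - 2 n(n-1) a_n at x^n.
x y'(x) contributes n a_n at x^n.
12 y(x) contributes 12 a_n at x^n.
Matching x^n: (n+2)(n+1) a_{n+2} + (-2 n(n-1) + n + 12) a_n = 0.
Thus a_{n+2} = (2 n(n-1) - n - 12) / ((n+1)(n+2)) * a_n.

Check with a_0 = 3, a_1 = 0 (apply the recurrence for n = 0, 1, 2, 3): a_0 = 3, a_1 = 0, a_2 = -18, a_3 = 0, a_4 = 15, a_5 = 0.

a_(n+2) = (2 n(n-1) - n - 12) / ((n+1)(n+2)) * a_n; check: a_0 = 3, a_1 = 0, a_2 = -18, a_3 = 0, a_4 = 15, a_5 = 0


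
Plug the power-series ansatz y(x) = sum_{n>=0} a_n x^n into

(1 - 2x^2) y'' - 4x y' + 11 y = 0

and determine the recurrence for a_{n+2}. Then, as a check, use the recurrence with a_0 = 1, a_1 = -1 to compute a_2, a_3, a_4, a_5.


Substitute y = sum_n a_n x^n.
(1 - 2 x^2) y'' contributes (n+2)(n+1) a_{n+2} - 2 n(n-1) a_n at x^n.
-4 x y'(x) contributes -4 n a_n at x^n.
11 y(x) contributes 11 a_n at x^n.
Matching x^n: (n+2)(n+1) a_{n+2} + (-2 n(n-1) - 4 n + 11) a_n = 0.
Thus a_{n+2} = (2 n(n-1) + 4 n - 11) / ((n+1)(n+2)) * a_n.

Check with a_0 = 1, a_1 = -1 (apply the recurrence for n = 0, 1, 2, 3): a_0 = 1, a_1 = -1, a_2 = -11/2, a_3 = 7/6, a_4 = -11/24, a_5 = 91/120.

a_(n+2) = (2 n(n-1) + 4 n - 11) / ((n+1)(n+2)) * a_n; check: a_0 = 1, a_1 = -1, a_2 = -11/2, a_3 = 7/6, a_4 = -11/24, a_5 = 91/120


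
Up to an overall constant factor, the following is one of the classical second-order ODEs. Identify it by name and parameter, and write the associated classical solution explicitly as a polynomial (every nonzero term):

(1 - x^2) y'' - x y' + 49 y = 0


The equation is already in a standard form:  (1 - x^2) y'' - x y' + 49 y = 0.
This matches the Chebyshev equation (1 - x^2) y'' - x y' + n^2 y = 0 (note the -x y' term, not -2x y') with n^2 = 49, so n = 7; the polynomial solution is T_7(x).
With y = sum_k a_k x^k, matching x^k gives (k+2)(k+1) a_{k+2} = (k^2 - n^2) a_k = (k - 7)(k + 7) a_k. The right side vanishes at k = 7, so the series with the parity of 7 terminates at degree 7.
Standard normalization: leading coefficient of T_n is 2^(n-1), so a_7 = 2^6 = 64. Work downward with a_k = (k+1)(k+2) a_{k+2} / ((k - 7)(k + 7)):
  a_5 = (6)(7)(64) / ((5 - 7)(5 + 7)) = 2688/(-24) = -112
  a_3 = (4)(5)(-112) / ((3 - 7)(3 + 7)) = -2240/(-40) = 56
  a_1 = (2)(3)(56) / ((1 - 7)(1 + 7)) = 336/(-48) = -7
Hence T_7(x) = 64 x^7 - 112 x^5 + 56 x^3 - 7 x.

T_7(x); series = 64 x^7 - 112 x^5 + 56 x^3 - 7 x


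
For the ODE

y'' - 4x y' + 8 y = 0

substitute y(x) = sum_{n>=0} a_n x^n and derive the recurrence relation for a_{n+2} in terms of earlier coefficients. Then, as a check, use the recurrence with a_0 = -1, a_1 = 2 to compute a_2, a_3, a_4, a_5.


Substitute y = sum_n a_n x^n.
y''(x) has coefficient (n+2)(n+1) a_{n+2} at x^n;
-4 x y'(x) has coefficient -4 n a_n at x^n (shift);
8 y(x) has coefficient 8 a_n at x^n.
Matching x^n: (n+2)(n+1) a_{n+2} + (-4n + 8) a_n = 0.
Thus a_{n+2} = (4n - 8) / ((n+1)(n+2)) * a_n.

Check with a_0 = -1, a_1 = 2 (apply the recurrence for n = 0, 1, 2, 3): a_0 = -1, a_1 = 2, a_2 = 4, a_3 = -4/3, a_4 = 0, a_5 = -4/15.

a_(n+2) = (4n - 8) / ((n+1)(n+2)) * a_n; check: a_0 = -1, a_1 = 2, a_2 = 4, a_3 = -4/3, a_4 = 0, a_5 = -4/15


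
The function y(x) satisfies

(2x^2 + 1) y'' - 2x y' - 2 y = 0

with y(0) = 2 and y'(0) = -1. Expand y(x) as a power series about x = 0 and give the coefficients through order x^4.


Ansatz: y(x) = sum_{n>=0} a_n x^n, so y'(x) = sum_{n>=1} n a_n x^(n-1) and y''(x) = sum_{n>=2} n(n-1) a_n x^(n-2).
Substitute into P(x) y'' + Q(x) y' + R(x) y = 0 with P(x) = 2x^2 + 1, Q(x) = -2x, R(x) = -2, and match powers of x.
Initial conditions: a_0 = 2, a_1 = -1.
Setting the coefficient of each power of x to zero and solving order by order (substituting the coefficients already found):
  x^0: 2 a_2 - 2 a_0 = 0  ->  2 a_2 = 2 a_0 = 4  ->  a_2 = 2
  x^1: 6 a_3 - 4 a_1 = 0  ->  6 a_3 = 4 a_1 = -4  ->  a_3 = -2/3
  x^2: 12 a_4 - 2 a_2 = 0  ->  12 a_4 = 2 a_2 = 4  ->  a_4 = 1/3
Truncated series: y(x) = 2 - x + 2 x^2 - (2/3) x^3 + (1/3) x^4 + O(x^5).

a_0 = 2; a_1 = -1; a_2 = 2; a_3 = -2/3; a_4 = 1/3


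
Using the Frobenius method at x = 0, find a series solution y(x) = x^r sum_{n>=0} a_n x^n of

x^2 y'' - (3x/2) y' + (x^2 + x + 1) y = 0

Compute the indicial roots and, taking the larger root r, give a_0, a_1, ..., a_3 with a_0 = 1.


Write in Frobenius form y'' + (p(x)/x) y' + (q(x)/x^2) y = 0:
  p(x) = -3/2,  q(x) = x^2 + x + 1.
Indicial equation: r(r-1) + (-3/2) r + (1) = 0 -> roots r_1 = 2, r_2 = 1/2.
Take r = r_1 = 2. Let y(x) = x^r sum_{n>=0} a_n x^n with a_0 = 1.
Substitute y = x^r sum a_n x^n and match x^{r+n}. The recurrence is
  D(n) a_n + 1 a_{n-1} + 1 a_{n-2} = 0,  where D(n) = (r+n)(r+n-1) + (-3/2)(r+n) + (1).
  a_n = [-1 a_{n-1} - 1 a_{n-2}] / D(n).
Since the indicial polynomial factors as (r - r_1)(r - r_2), D(n) = (r_1 + n - r_1)(r_1 + n - r_2) = n(n + 3/2).
Evaluating step by step (a_0 = 1):
  n = 1: D(1) = 1(1 + 3/2) = 5/2; numerator = -1(1) = -1; a_1 = (-1)/(5/2) = -2/5
  n = 2: D(2) = 2(2 + 3/2) = 7; numerator = -1(-2/5) - 1(1) = -3/5; a_2 = (-3/5)/(7) = -3/35
  n = 3: D(3) = 3(3 + 3/2) = 27/2; numerator = -1(-3/35) - 1(-2/5) = 17/35; a_3 = (17/35)/(27/2) = 34/945

r = 2; a_0 = 1; a_1 = -2/5; a_2 = -3/35; a_3 = 34/945


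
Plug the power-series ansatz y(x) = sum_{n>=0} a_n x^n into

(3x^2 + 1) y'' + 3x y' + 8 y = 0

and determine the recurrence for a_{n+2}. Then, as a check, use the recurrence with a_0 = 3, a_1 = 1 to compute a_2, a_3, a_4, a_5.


Substitute y = sum_n a_n x^n.
(1 + 3 x^2) y'' contributes (n+2)(n+1) a_{n+2} + 3 n(n-1) a_n at x^n.
3 x y'(x) contributes 3 n a_n at x^n.
8 y(x) contributes 8 a_n at x^n.
Matching x^n: (n+2)(n+1) a_{n+2} + (3 n(n-1) + 3 n + 8) a_n = 0.
Thus a_{n+2} = (-3 n(n-1) - 3 n - 8) / ((n+1)(n+2)) * a_n.

Check with a_0 = 3, a_1 = 1 (apply the recurrence for n = 0, 1, 2, 3): a_0 = 3, a_1 = 1, a_2 = -12, a_3 = -11/6, a_4 = 20, a_5 = 77/24.

a_(n+2) = (-3 n(n-1) - 3 n - 8) / ((n+1)(n+2)) * a_n; check: a_0 = 3, a_1 = 1, a_2 = -12, a_3 = -11/6, a_4 = 20, a_5 = 77/24


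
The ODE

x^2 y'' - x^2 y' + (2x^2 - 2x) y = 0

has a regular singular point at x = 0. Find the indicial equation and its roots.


Divide by x^2 to reach normal form y'' + P_1(x) y' + P_2(x) y = 0 with P_1(x) = -1 and P_2(x) = 2 - 2/x.
x = 0 is a singular point because the y-coefficient 2 - 2/x has a pole at x = 0.
It is a regular singular point because x P_1(x) = p(x) = -x and x^2 P_2(x) = q(x) = 2x^2 - 2x are polynomials, hence analytic at x = 0.
p(0) = 0,  q(0) = 0.
Indicial equation: r(r-1) + p(0) r + q(0) = 0, i.e. r^2 + (p(0) - 1) r + q(0) = 0, i.e. r^2 - 1 r = 0.
Discriminant: (-1)^2 - 4(0) = 1, so r = (1 ± 1)/2.
Solving: r_1 = 1, r_2 = 0.

indicial: r^2 - 1 r = 0; roots r_1 = 1, r_2 = 0


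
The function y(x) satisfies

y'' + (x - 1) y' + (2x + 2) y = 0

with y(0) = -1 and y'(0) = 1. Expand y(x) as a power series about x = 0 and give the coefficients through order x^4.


Ansatz: y(x) = sum_{n>=0} a_n x^n, so y'(x) = sum_{n>=1} n a_n x^(n-1) and y''(x) = sum_{n>=2} n(n-1) a_n x^(n-2).
Substitute into P(x) y'' + Q(x) y' + R(x) y = 0 with P(x) = 1, Q(x) = x - 1, R(x) = 2x + 2, and match powers of x.
Initial conditions: a_0 = -1, a_1 = 1.
Setting the coefficient of each power of x to zero and solving order by order (substituting the coefficients already found):
  x^0: 2 a_2 - a_1 + 2 a_0 = 0  ->  2 a_2 = a_1 - 2 a_0 = 3  ->  a_2 = 3/2
  x^1: 6 a_3 - 2 a_2 + 3 a_1 + 2 a_0 = 0  ->  6 a_3 = 2 a_2 - 3 a_1 - 2 a_0 = 2  ->  a_3 = 1/3
  x^2: 12 a_4 - 3 a_3 + 4 a_2 + 2 a_1 = 0  ->  12 a_4 = 3 a_3 - 4 a_2 - 2 a_1 = -7  ->  a_4 = -7/12
Truncated series: y(x) = -1 + x + (3/2) x^2 + (1/3) x^3 - (7/12) x^4 + O(x^5).

a_0 = -1; a_1 = 1; a_2 = 3/2; a_3 = 1/3; a_4 = -7/12


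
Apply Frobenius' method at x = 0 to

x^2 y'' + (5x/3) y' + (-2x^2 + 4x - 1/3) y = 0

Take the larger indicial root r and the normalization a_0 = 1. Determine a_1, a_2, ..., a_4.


Write in Frobenius form y'' + (p(x)/x) y' + (q(x)/x^2) y = 0:
  p(x) = 5/3,  q(x) = -2x^2 + 4x - 1/3.
Indicial equation: r(r-1) + (5/3) r + (-1/3) = 0 -> roots r_1 = 1/3, r_2 = -1.
Take r = r_1 = 1/3. Let y(x) = x^r sum_{n>=0} a_n x^n with a_0 = 1.
Substitute y = x^r sum a_n x^n and match x^{r+n}. The recurrence is
  D(n) a_n + 4 a_{n-1} - 2 a_{n-2} = 0,  where D(n) = (r+n)(r+n-1) + (5/3)(r+n) + (-1/3).
  a_n = [-4 a_{n-1} + 2 a_{n-2}] / D(n).
Since the indicial polynomial factors as (r - r_1)(r - r_2), D(n) = (r_1 + n - r_1)(r_1 + n - r_2) = n(n + 4/3).
Evaluating step by step (a_0 = 1):
  n = 1: D(1) = 1(1 + 4/3) = 7/3; numerator = -4(1) = -4; a_1 = (-4)/(7/3) = -12/7
  n = 2: D(2) = 2(2 + 4/3) = 20/3; numerator = -4(-12/7) + 2(1) = 62/7; a_2 = (62/7)/(20/3) = 93/70
  n = 3: D(3) = 3(3 + 4/3) = 13; numerator = -4(93/70) + 2(-12/7) = -306/35; a_3 = (-306/35)/(13) = -306/455
  n = 4: D(4) = 4(4 + 4/3) = 64/3; numerator = -4(-306/455) + 2(93/70) = 2433/455; a_4 = (2433/455)/(64/3) = 7299/29120

r = 1/3; a_0 = 1; a_1 = -12/7; a_2 = 93/70; a_3 = -306/455; a_4 = 7299/29120


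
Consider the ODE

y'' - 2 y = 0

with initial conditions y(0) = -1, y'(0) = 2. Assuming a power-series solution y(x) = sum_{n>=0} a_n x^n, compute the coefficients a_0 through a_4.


Ansatz: y(x) = sum_{n>=0} a_n x^n, so y'(x) = sum_{n>=1} n a_n x^(n-1) and y''(x) = sum_{n>=2} n(n-1) a_n x^(n-2).
Substitute into P(x) y'' + Q(x) y' + R(x) y = 0 with P(x) = 1, Q(x) = 0, R(x) = -2, and match powers of x.
Initial conditions: a_0 = -1, a_1 = 2.
Setting the coefficient of each power of x to zero and solving order by order (substituting the coefficients already found):
  x^0: 2 a_2 - 2 a_0 = 0  ->  2 a_2 = 2 a_0 = -2  ->  a_2 = -1
  x^1: 6 a_3 - 2 a_1 = 0  ->  6 a_3 = 2 a_1 = 4  ->  a_3 = 2/3
  x^2: 12 a_4 - 2 a_2 = 0  ->  12 a_4 = 2 a_2 = -2  ->  a_4 = -1/6
Truncated series: y(x) = -1 + 2 x - x^2 + (2/3) x^3 - (1/6) x^4 + O(x^5).

a_0 = -1; a_1 = 2; a_2 = -1; a_3 = 2/3; a_4 = -1/6


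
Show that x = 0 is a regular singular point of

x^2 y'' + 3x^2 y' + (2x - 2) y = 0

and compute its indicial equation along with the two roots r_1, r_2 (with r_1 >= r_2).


Divide by x^2 to reach normal form y'' + P_1(x) y' + P_2(x) y = 0 with P_1(x) = 3 and P_2(x) = 2/x - 2/x^2.
x = 0 is a singular point because the y-coefficient 2/x - 2/x^2 has a pole at x = 0.
It is a regular singular point because x P_1(x) = p(x) = 3x and x^2 P_2(x) = q(x) = 2x - 2 are polynomials, hence analytic at x = 0.
p(0) = 0,  q(0) = -2.
Indicial equation: r(r-1) + p(0) r + q(0) = 0, i.e. r^2 + (p(0) - 1) r + q(0) = 0, i.e. r^2 - 1 r - 2 = 0.
Discriminant: (-1)^2 - 4(-2) = 9, so r = (1 ± 3)/2.
Solving: r_1 = 2, r_2 = -1.

indicial: r^2 - 1 r - 2 = 0; roots r_1 = 2, r_2 = -1


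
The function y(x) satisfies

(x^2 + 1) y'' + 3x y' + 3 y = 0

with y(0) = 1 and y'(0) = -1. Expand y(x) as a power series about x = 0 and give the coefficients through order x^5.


Ansatz: y(x) = sum_{n>=0} a_n x^n, so y'(x) = sum_{n>=1} n a_n x^(n-1) and y''(x) = sum_{n>=2} n(n-1) a_n x^(n-2).
Substitute into P(x) y'' + Q(x) y' + R(x) y = 0 with P(x) = x^2 + 1, Q(x) = 3x, R(x) = 3, and match powers of x.
Initial conditions: a_0 = 1, a_1 = -1.
Setting the coefficient of each power of x to zero and solving order by order (substituting the coefficients already found):
  x^0: 2 a_2 + 3 a_0 = 0  ->  2 a_2 = -3 a_0 = -3  ->  a_2 = -3/2
  x^1: 6 a_3 + 6 a_1 = 0  ->  6 a_3 = -6 a_1 = 6  ->  a_3 = 1
  x^2: 12 a_4 + 11 a_2 = 0  ->  12 a_4 = -11 a_2 = 33/2  ->  a_4 = 11/8
  x^3: 20 a_5 + 18 a_3 = 0  ->  20 a_5 = -18 a_3 = -18  ->  a_5 = -9/10
Truncated series: y(x) = 1 - x - (3/2) x^2 + x^3 + (11/8) x^4 - (9/10) x^5 + O(x^6).

a_0 = 1; a_1 = -1; a_2 = -3/2; a_3 = 1; a_4 = 11/8; a_5 = -9/10


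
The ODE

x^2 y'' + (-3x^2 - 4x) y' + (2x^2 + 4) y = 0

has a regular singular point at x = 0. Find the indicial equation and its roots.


Divide by x^2 to reach normal form y'' + P_1(x) y' + P_2(x) y = 0 with P_1(x) = -3 - 4/x and P_2(x) = 2 + 4/x^2.
x = 0 is a singular point because the y'-coefficient -3 - 4/x has a pole at x = 0 and the y-coefficient 2 + 4/x^2 has a pole at x = 0.
It is a regular singular point because x P_1(x) = p(x) = -3x - 4 and x^2 P_2(x) = q(x) = 2x^2 + 4 are polynomials, hence analytic at x = 0.
p(0) = -4,  q(0) = 4.
Indicial equation: r(r-1) + p(0) r + q(0) = 0, i.e. r^2 + (p(0) - 1) r + q(0) = 0, i.e. r^2 - 5 r + 4 = 0.
Discriminant: (-5)^2 - 4(4) = 9, so r = (5 ± 3)/2.
Solving: r_1 = 4, r_2 = 1.

indicial: r^2 - 5 r + 4 = 0; roots r_1 = 4, r_2 = 1
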